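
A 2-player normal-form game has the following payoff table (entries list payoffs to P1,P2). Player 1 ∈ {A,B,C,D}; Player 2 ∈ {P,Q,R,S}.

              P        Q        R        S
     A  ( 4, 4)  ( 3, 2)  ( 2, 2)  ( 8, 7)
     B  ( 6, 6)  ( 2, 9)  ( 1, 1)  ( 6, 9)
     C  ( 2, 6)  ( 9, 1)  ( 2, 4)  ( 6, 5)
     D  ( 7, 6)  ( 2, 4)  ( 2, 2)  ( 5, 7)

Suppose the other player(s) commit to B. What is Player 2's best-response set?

P2 best: {Q,S}

u_2(P vs B) = 6
u_2(Q vs B) = 9
u_2(R vs B) = 1
u_2(S vs B) = 9
max payoff 9 at {Q,S}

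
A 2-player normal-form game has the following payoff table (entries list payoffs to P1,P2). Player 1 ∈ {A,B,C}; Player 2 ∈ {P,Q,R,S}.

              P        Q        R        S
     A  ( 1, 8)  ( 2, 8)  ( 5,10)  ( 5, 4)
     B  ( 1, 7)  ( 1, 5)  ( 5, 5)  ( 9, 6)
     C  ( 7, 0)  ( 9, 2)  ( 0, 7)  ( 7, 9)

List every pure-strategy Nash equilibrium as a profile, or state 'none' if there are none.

Nash profiles: (A,R)

(A,P): not NE [P1→C gives 7>1; P2→R gives 10>8]
(A,Q): not NE [P1→C gives 9>2; P2→R gives 10>8]
(A,R): NE
(A,S): not NE [P1→B gives 9>5; P2→R gives 10>4]
(B,P): not NE [P1→C gives 7>1]
(B,Q): not NE [P1→C gives 9>1; P2→P gives 7>5]
(B,R): not NE [P2→P gives 7>5]
(B,S): not NE [P2→P gives 7>6]
(C,P): not NE [P2→S gives 9>0]
(C,Q): not NE [P2→S gives 9>2]
(C,R): not NE [P1→B gives 5>0; P2→S gives 9>7]
(C,S): not NE [P1→B gives 9>7]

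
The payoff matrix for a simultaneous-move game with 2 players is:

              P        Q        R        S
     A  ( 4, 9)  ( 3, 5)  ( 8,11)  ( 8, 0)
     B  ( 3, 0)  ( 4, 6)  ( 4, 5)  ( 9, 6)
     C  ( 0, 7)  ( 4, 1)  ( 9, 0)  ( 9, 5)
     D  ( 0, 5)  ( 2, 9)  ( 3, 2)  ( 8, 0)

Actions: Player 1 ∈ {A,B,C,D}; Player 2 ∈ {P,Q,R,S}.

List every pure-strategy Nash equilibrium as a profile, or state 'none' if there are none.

(A,P): not NE [P2→R gives 11>9]
(A,Q): not NE [P1→C gives 4>3; P2→R gives 11>5]
(A,R): not NE [P1→C gives 9>8]
(A,S): not NE [P1→C gives 9>8; P2→R gives 11>0]
(B,P): not NE [P1→A gives 4>3; P2→S gives 6>0]
(B,Q): NE
(B,R): not NE [P1→C gives 9>4; P2→S gives 6>5]
(B,S): NE
(C,P): not NE [P1→A gives 4>0]
(C,Q): not NE [P2→P gives 7>1]
(C,R): not NE [P2→P gives 7>0]
(C,S): not NE [P2→P gives 7>5]
(D,P): not NE [P1→A gives 4>0; P2→Q gives 9>5]
(D,Q): not NE [P1→C gives 4>2]
(D,R): not NE [P1→C gives 9>3; P2→Q gives 9>2]
(D,S): not NE [P1→C gives 9>8; P2→Q gives 9>0]

Nash profiles: (B,Q), (B,S)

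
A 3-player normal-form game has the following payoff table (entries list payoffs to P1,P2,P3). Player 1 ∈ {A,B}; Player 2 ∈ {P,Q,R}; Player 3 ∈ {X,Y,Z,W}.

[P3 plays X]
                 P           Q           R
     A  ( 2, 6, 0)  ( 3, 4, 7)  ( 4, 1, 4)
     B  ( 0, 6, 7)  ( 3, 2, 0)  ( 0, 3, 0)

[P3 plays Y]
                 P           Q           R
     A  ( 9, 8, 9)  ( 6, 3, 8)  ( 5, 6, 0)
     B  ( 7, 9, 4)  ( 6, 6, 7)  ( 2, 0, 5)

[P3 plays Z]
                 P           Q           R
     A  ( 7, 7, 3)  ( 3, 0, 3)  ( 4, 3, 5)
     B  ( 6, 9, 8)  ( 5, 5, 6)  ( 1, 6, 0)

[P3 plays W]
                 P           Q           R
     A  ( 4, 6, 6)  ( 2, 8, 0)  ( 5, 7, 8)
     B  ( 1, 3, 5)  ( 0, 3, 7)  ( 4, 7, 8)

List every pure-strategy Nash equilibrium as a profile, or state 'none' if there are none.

NE set: (A,P,Y)

(A,P,X): not NE [P3→Y gives 9>0]
(A,P,Y): NE
(A,P,Z): not NE [P3→Y gives 9>3]
(A,P,W): not NE [P2→Q gives 8>6; P3→Y gives 9>6]
(A,Q,X): not NE [P2→P gives 6>4; P3→Y gives 8>7]
(A,Q,Y): not NE [P2→P gives 8>3]
(A,Q,Z): not NE [P1→B gives 5>3; P2→P gives 7>0; P3→Y gives 8>3]
(A,Q,W): not NE [P3→Y gives 8>0]
(A,R,X): not NE [P2→P gives 6>1; P3→W gives 8>4]
(A,R,Y): not NE [P2→P gives 8>6; P3→W gives 8>0]
(A,R,Z): not NE [P2→P gives 7>3; P3→W gives 8>5]
(A,R,W): not NE [P2→Q gives 8>7]
(B,P,X): not NE [P1→A gives 2>0; P3→Z gives 8>7]
(B,P,Y): not NE [P1→A gives 9>7; P3→Z gives 8>4]
(B,P,Z): not NE [P1→A gives 7>6]
(B,P,W): not NE [P1→A gives 4>1; P2→R gives 7>3; P3→Z gives 8>5]
(B,Q,X): not NE [P2→P gives 6>2; P3→W gives 7>0]
(B,Q,Y): not NE [P2→P gives 9>6]
(B,Q,Z): not NE [P2→P gives 9>5; P3→W gives 7>6]
(B,Q,W): not NE [P1→A gives 2>0; P2→R gives 7>3]
(B,R,X): not NE [P1→A gives 4>0; P2→P gives 6>3; P3→W gives 8>0]
(B,R,Y): not NE [P1→A gives 5>2; P2→P gives 9>0; P3→W gives 8>5]
(B,R,Z): not NE [P1→A gives 4>1; P2→P gives 9>6; P3→W gives 8>0]
(B,R,W): not NE [P1→A gives 5>4]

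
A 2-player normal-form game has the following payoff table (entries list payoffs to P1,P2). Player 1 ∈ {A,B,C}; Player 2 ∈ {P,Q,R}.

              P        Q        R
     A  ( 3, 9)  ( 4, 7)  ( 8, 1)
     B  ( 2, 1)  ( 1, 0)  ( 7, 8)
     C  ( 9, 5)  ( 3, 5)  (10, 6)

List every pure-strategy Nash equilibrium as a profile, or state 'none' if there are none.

(A,P): not NE [P1→C gives 9>3]
(A,Q): not NE [P2→P gives 9>7]
(A,R): not NE [P1→C gives 10>8; P2→P gives 9>1]
(B,P): not NE [P1→C gives 9>2; P2→R gives 8>1]
(B,Q): not NE [P1→A gives 4>1; P2→R gives 8>0]
(B,R): not NE [P1→C gives 10>7]
(C,P): not NE [P2→R gives 6>5]
(C,Q): not NE [P1→A gives 4>3; P2→R gives 6>5]
(C,R): NE

Nash profiles: (C,R)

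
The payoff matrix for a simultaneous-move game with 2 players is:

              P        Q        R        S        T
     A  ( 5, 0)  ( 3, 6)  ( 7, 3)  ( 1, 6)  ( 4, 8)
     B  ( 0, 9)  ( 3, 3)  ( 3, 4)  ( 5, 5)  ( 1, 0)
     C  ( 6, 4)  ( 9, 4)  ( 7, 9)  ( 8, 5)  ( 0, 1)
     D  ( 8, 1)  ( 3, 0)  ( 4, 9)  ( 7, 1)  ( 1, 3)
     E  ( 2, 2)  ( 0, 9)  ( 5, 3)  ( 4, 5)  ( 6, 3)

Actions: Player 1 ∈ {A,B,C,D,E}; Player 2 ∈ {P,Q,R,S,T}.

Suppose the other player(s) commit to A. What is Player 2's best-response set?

P2 best: {T}

u_2(P vs A) = 0
u_2(Q vs A) = 6
u_2(R vs A) = 3
u_2(S vs A) = 6
u_2(T vs A) = 8
max payoff 8 at {T}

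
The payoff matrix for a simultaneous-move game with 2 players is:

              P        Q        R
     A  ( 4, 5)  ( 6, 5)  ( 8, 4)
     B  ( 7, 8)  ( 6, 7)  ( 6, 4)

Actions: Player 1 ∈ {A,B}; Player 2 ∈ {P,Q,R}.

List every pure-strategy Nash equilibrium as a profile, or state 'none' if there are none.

Nash profiles: (A,Q), (B,P)

(A,P): not NE [P1→B gives 7>4]
(A,Q): NE
(A,R): not NE [P2→Q gives 5>4]
(B,P): NE
(B,Q): not NE [P2→P gives 8>7]
(B,R): not NE [P1→A gives 8>6; P2→P gives 8>4]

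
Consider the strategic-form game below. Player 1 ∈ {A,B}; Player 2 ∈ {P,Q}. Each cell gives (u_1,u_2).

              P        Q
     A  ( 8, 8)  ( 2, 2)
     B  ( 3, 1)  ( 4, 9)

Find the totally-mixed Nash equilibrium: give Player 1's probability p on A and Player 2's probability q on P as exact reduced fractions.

p=4/7, q=2/7

P1 indiff ⇒ q·8+(1-q)·2 = q·3+(1-q)·4 ⇒ q(5) = (1-q)(2) ⇒ q = 2/7
P2 indiff ⇒ p·8+(1-p)·1 = p·2+(1-p)·9 ⇒ p(6) = (1-p)(8) ⇒ p = 4/7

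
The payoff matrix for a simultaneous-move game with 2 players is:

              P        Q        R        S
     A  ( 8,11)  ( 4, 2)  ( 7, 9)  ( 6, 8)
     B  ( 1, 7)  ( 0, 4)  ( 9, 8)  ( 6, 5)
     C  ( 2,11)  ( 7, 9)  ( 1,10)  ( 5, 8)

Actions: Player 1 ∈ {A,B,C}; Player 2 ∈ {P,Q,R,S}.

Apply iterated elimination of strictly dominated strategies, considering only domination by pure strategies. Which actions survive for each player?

P2 drop Q (P beats it: A:11>2 B:7>4 C:11>9)
P1 drop C (A beats it: P:8>2 R:7>1 S:6>5)
P2 drop S (P beats it: A:11>8 B:7>5)
P1→{A,B} P2→{P,R}

Remaining: P1:{A,B} P2:{P,R}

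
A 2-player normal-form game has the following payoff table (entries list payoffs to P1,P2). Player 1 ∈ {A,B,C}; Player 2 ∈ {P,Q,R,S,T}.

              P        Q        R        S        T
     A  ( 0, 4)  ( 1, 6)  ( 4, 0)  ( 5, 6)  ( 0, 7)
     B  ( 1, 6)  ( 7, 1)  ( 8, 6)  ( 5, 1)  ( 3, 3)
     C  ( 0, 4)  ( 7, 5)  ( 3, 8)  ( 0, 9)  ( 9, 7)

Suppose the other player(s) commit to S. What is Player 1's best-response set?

argmax u_1 = {A,B}

u_1(A vs S) = 5
u_1(B vs S) = 5
u_1(C vs S) = 0
max payoff 5 at {A,B}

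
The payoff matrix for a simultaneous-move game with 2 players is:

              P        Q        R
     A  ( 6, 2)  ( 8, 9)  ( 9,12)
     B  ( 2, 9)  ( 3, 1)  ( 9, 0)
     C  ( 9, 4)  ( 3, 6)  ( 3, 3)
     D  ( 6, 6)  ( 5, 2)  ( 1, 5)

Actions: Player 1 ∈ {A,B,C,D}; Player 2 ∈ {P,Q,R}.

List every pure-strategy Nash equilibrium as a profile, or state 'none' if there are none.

PSNE = {(A,R)}

(A,P): not NE [P1→C gives 9>6; P2→R gives 12>2]
(A,Q): not NE [P2→R gives 12>9]
(A,R): NE
(B,P): not NE [P1→C gives 9>2]
(B,Q): not NE [P1→A gives 8>3; P2→P gives 9>1]
(B,R): not NE [P2→P gives 9>0]
(C,P): not NE [P2→Q gives 6>4]
(C,Q): not NE [P1→A gives 8>3]
(C,R): not NE [P1→B gives 9>3; P2→Q gives 6>3]
(D,P): not NE [P1→C gives 9>6]
(D,Q): not NE [P1→A gives 8>5; P2→P gives 6>2]
(D,R): not NE [P1→B gives 9>1; P2→P gives 6>5]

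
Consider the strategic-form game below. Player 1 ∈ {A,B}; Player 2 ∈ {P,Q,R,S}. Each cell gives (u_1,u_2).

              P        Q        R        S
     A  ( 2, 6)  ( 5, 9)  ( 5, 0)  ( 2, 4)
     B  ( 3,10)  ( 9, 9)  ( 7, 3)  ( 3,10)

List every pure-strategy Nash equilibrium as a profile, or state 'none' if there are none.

(A,P): not NE [P1→B gives 3>2; P2→Q gives 9>6]
(A,Q): not NE [P1→B gives 9>5]
(A,R): not NE [P1→B gives 7>5; P2→Q gives 9>0]
(A,S): not NE [P1→B gives 3>2; P2→Q gives 9>4]
(B,P): NE
(B,Q): not NE [P2→S gives 10>9]
(B,R): not NE [P2→S gives 10>3]
(B,S): NE

PSNE = {(B,P), (B,S)}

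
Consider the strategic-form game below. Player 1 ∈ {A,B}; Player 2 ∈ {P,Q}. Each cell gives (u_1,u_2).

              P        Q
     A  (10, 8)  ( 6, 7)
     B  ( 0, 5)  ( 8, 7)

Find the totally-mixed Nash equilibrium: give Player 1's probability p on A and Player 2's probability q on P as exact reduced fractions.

P1 indiff ⇒ q·10+(1-q)·6 = q·0+(1-q)·8 ⇒ q(10) = (1-q)(2) ⇒ q = 1/6
P2 indiff ⇒ p·8+(1-p)·5 = p·7+(1-p)·7 ⇒ p(1) = (1-p)(2) ⇒ p = 2/3

P1 mixes 2/3 on A; P2 mixes 1/6 on P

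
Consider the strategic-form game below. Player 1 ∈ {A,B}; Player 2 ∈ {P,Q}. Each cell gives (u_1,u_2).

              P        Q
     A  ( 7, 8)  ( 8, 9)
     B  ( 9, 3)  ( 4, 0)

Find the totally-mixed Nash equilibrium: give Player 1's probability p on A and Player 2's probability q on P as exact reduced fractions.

P1 indiff ⇒ q·7+(1-q)·8 = q·9+(1-q)·4 ⇒ q(-2) = (1-q)(-4) ⇒ q = 2/3
P2 indiff ⇒ p·8+(1-p)·3 = p·9+(1-p)·0 ⇒ p(-1) = (1-p)(-3) ⇒ p = 3/4

p=3/4, q=2/3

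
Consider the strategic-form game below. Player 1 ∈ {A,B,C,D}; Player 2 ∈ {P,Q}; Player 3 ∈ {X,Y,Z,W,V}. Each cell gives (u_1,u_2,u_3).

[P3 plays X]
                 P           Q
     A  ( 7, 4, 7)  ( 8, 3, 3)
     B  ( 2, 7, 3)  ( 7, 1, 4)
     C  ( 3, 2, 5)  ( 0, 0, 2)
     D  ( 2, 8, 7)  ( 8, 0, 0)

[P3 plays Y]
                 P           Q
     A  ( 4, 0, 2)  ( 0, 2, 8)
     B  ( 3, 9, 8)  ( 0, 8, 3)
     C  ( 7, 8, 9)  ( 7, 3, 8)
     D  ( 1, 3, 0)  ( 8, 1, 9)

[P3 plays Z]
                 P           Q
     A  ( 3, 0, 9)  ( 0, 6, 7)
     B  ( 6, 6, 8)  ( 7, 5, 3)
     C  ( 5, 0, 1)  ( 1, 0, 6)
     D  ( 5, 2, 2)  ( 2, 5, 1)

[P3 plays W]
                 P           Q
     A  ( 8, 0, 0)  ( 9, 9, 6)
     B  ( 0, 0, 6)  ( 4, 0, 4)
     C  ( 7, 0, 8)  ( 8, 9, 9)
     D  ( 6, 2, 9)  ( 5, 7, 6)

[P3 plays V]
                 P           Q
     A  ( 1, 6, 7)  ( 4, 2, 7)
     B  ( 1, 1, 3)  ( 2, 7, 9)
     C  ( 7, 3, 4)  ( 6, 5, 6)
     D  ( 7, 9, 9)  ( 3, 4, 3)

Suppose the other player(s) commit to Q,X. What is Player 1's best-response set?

u_1(A vs Q,X) = 8
u_1(B vs Q,X) = 7
u_1(C vs Q,X) = 0
u_1(D vs Q,X) = 8
max payoff 8 at {A,D}

argmax u_1 = {A,D}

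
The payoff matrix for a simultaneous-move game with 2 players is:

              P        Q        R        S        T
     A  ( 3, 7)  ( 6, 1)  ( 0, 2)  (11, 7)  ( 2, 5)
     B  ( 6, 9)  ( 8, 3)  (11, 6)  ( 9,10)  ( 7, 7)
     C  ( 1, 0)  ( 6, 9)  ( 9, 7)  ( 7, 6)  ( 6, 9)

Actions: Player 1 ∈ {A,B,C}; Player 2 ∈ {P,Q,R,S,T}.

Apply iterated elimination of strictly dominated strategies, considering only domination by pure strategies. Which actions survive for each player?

Survivors P1:{A,B} P2:{P,S}

P1 drop C (B beats it: P:6>1 Q:8>6 R:11>9 S:9>7 T:7>6)
P2 drop Q (P beats it: A:7>1 B:9>3)
P2 drop R (P beats it: A:7>2 B:9>6)
P2 drop T (P beats it: A:7>5 B:9>7)
P1→{A,B} P2→{P,S}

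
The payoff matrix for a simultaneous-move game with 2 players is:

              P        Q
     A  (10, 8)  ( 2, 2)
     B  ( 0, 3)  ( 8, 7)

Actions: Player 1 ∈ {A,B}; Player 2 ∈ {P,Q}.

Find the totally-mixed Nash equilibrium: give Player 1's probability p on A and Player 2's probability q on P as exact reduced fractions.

(p,q) = (2/5, 3/8)

P1 indiff ⇒ q·10+(1-q)·2 = q·0+(1-q)·8 ⇒ q(10) = (1-q)(6) ⇒ q = 3/8
P2 indiff ⇒ p·8+(1-p)·3 = p·2+(1-p)·7 ⇒ p(6) = (1-p)(4) ⇒ p = 2/5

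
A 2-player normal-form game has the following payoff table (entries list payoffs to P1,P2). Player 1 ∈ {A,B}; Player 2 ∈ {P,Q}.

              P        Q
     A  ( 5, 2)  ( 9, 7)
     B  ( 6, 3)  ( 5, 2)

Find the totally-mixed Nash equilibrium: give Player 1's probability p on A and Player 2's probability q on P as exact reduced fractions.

P1 indiff ⇒ q·5+(1-q)·9 = q·6+(1-q)·5 ⇒ q(-1) = (1-q)(-4) ⇒ q = 4/5
P2 indiff ⇒ p·2+(1-p)·3 = p·7+(1-p)·2 ⇒ p(-5) = (1-p)(-1) ⇒ p = 1/6

P1 mixes 1/6 on A; P2 mixes 4/5 on P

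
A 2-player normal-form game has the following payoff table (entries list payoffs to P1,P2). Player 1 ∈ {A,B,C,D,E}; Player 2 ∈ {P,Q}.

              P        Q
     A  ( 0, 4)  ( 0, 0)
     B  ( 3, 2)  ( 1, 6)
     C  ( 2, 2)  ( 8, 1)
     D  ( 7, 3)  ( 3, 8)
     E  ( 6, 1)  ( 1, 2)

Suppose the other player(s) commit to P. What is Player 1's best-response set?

u_1(A vs P) = 0
u_1(B vs P) = 3
u_1(C vs P) = 2
u_1(D vs P) = 7
u_1(E vs P) = 6
max payoff 7 at {D}

BR_1 = {D}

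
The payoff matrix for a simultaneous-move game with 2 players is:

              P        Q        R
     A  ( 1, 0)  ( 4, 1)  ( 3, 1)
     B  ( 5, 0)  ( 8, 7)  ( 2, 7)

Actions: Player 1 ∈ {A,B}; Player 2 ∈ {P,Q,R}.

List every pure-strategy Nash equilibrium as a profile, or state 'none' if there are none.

PSNE = {(A,R), (B,Q)}

(A,P): not NE [P1→B gives 5>1; P2→R gives 1>0]
(A,Q): not NE [P1→B gives 8>4]
(A,R): NE
(B,P): not NE [P2→R gives 7>0]
(B,Q): NE
(B,R): not NE [P1→A gives 3>2]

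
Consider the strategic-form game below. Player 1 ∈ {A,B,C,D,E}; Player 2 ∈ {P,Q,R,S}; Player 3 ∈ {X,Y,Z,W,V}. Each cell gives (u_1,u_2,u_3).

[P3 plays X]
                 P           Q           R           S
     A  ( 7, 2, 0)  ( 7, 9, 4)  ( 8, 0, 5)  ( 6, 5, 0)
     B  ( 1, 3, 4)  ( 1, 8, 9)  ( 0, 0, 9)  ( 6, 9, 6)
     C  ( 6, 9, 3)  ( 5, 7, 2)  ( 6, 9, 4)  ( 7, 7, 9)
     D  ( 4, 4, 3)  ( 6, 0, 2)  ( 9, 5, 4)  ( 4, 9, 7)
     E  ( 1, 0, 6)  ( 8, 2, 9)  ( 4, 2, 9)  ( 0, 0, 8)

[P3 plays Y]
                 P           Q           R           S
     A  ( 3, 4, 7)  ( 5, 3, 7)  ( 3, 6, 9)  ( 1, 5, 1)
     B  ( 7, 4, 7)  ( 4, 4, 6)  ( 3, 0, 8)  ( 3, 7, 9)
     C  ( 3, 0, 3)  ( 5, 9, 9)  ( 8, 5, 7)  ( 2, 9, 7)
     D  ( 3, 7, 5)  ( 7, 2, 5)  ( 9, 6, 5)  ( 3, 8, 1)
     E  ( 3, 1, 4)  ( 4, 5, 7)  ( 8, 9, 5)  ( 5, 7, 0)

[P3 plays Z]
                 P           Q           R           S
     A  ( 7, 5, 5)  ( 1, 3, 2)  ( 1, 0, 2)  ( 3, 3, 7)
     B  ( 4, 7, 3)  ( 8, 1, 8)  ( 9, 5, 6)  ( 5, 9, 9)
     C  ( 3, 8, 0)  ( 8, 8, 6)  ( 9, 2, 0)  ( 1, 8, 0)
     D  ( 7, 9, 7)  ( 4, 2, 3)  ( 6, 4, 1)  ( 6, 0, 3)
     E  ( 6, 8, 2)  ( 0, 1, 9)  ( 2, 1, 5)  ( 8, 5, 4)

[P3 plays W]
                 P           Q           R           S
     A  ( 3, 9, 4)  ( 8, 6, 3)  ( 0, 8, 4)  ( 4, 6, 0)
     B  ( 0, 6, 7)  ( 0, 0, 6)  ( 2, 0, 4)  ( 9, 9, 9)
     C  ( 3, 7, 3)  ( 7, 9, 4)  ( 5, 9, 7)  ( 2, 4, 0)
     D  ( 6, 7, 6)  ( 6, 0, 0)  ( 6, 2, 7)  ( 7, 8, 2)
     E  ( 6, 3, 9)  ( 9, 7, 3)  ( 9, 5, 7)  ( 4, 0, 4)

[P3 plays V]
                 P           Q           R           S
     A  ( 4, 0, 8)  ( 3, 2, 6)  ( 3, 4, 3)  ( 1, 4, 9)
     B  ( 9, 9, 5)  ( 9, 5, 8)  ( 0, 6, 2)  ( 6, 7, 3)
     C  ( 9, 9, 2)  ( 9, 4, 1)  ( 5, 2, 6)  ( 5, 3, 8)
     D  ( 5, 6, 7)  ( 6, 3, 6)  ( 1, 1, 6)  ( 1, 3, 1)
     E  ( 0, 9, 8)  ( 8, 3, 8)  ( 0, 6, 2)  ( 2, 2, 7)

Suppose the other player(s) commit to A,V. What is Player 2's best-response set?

BR_2 = {R,S}

u_2(P vs A,V) = 0
u_2(Q vs A,V) = 2
u_2(R vs A,V) = 4
u_2(S vs A,V) = 4
max payoff 4 at {R,S}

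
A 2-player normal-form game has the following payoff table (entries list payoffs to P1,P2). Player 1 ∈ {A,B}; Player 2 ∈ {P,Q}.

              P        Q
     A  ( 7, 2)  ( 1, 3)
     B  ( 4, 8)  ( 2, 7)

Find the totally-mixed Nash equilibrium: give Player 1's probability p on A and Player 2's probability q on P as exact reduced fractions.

P1 mixes 1/2 on A; P2 mixes 1/4 on P

P1 indiff ⇒ q·7+(1-q)·1 = q·4+(1-q)·2 ⇒ q(3) = (1-q)(1) ⇒ q = 1/4
P2 indiff ⇒ p·2+(1-p)·8 = p·3+(1-p)·7 ⇒ p(-1) = (1-p)(-1) ⇒ p = 1/2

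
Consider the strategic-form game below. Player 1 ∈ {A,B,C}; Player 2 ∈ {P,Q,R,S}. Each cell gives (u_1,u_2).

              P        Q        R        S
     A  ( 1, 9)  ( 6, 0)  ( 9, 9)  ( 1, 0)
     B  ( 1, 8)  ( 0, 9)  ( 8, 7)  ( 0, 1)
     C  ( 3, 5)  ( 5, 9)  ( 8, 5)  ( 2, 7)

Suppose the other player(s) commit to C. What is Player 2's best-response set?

BR_2 = {Q}

u_2(P vs C) = 5
u_2(Q vs C) = 9
u_2(R vs C) = 5
u_2(S vs C) = 7
max payoff 9 at {Q}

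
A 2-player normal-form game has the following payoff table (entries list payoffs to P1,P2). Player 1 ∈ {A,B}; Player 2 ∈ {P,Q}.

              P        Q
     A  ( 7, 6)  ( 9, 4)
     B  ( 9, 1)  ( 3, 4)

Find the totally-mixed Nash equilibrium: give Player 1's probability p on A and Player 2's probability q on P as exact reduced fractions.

P1 mixes 3/5 on A; P2 mixes 3/4 on P

P1 indiff ⇒ q·7+(1-q)·9 = q·9+(1-q)·3 ⇒ q(-2) = (1-q)(-6) ⇒ q = 3/4
P2 indiff ⇒ p·6+(1-p)·1 = p·4+(1-p)·4 ⇒ p(2) = (1-p)(3) ⇒ p = 3/5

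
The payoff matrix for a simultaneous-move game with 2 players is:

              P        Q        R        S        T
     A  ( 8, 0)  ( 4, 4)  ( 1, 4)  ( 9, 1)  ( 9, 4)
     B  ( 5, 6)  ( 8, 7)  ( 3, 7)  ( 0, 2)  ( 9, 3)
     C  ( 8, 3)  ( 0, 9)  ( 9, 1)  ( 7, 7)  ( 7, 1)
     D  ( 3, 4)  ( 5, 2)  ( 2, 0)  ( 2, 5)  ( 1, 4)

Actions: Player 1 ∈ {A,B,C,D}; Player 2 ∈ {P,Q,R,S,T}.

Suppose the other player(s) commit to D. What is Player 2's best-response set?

P2 best: {S}

u_2(P vs D) = 4
u_2(Q vs D) = 2
u_2(R vs D) = 0
u_2(S vs D) = 5
u_2(T vs D) = 4
max payoff 5 at {S}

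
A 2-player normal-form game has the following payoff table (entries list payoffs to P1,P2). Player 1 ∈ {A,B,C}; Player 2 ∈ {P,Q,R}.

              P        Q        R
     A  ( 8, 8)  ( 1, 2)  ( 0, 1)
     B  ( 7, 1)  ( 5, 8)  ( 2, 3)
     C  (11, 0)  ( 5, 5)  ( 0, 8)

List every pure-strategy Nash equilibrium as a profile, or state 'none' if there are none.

(A,P): not NE [P1→C gives 11>8]
(A,Q): not NE [P1→C gives 5>1; P2→P gives 8>2]
(A,R): not NE [P1→B gives 2>0; P2→P gives 8>1]
(B,P): not NE [P1→C gives 11>7; P2→Q gives 8>1]
(B,Q): NE
(B,R): not NE [P2→Q gives 8>3]
(C,P): not NE [P2→R gives 8>0]
(C,Q): not NE [P2→R gives 8>5]
(C,R): not NE [P1→B gives 2>0]

NE set: (B,Q)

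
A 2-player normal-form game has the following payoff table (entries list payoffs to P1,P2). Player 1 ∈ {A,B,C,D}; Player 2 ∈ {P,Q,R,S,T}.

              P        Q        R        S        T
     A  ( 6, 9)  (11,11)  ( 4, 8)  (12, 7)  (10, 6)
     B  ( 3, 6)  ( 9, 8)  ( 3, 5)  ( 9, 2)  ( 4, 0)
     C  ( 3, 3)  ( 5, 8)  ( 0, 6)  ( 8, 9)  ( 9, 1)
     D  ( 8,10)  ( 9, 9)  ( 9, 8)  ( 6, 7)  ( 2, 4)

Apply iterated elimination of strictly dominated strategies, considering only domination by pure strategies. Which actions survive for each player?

Remaining: P1:{A,D} P2:{P,Q}

P1 drop B (A beats it: P:6>3 Q:11>9 R:4>3 S:12>9 T:10>4)
P1 drop C (A beats it: P:6>3 Q:11>5 R:4>0 S:12>8 T:10>9)
P2 drop R (P beats it: A:9>8 D:10>8)
P2 drop S (P beats it: A:9>7 D:10>7)
P2 drop T (P beats it: A:9>6 D:10>4)
P1→{A,D} P2→{P,Q}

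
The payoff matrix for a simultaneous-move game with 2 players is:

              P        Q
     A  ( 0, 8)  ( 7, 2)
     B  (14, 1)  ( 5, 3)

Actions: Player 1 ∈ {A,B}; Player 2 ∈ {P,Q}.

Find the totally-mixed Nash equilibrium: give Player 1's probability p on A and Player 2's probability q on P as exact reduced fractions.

P1 mixes 1/4 on A; P2 mixes 1/8 on P

P1 indiff ⇒ q·0+(1-q)·7 = q·14+(1-q)·5 ⇒ q(-14) = (1-q)(-2) ⇒ q = 1/8
P2 indiff ⇒ p·8+(1-p)·1 = p·2+(1-p)·3 ⇒ p(6) = (1-p)(2) ⇒ p = 1/4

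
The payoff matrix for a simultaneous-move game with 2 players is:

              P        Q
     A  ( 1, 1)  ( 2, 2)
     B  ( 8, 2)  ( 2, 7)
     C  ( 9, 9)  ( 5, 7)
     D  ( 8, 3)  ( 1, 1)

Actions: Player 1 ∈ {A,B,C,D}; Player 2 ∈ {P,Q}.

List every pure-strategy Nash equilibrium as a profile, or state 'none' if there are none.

(A,P): not NE [P1→C gives 9>1; P2→Q gives 2>1]
(A,Q): not NE [P1→C gives 5>2]
(B,P): not NE [P1→C gives 9>8; P2→Q gives 7>2]
(B,Q): not NE [P1→C gives 5>2]
(C,P): NE
(C,Q): not NE [P2→P gives 9>7]
(D,P): not NE [P1→C gives 9>8]
(D,Q): not NE [P1→C gives 5>1; P2→P gives 3>1]

Nash profiles: (C,P)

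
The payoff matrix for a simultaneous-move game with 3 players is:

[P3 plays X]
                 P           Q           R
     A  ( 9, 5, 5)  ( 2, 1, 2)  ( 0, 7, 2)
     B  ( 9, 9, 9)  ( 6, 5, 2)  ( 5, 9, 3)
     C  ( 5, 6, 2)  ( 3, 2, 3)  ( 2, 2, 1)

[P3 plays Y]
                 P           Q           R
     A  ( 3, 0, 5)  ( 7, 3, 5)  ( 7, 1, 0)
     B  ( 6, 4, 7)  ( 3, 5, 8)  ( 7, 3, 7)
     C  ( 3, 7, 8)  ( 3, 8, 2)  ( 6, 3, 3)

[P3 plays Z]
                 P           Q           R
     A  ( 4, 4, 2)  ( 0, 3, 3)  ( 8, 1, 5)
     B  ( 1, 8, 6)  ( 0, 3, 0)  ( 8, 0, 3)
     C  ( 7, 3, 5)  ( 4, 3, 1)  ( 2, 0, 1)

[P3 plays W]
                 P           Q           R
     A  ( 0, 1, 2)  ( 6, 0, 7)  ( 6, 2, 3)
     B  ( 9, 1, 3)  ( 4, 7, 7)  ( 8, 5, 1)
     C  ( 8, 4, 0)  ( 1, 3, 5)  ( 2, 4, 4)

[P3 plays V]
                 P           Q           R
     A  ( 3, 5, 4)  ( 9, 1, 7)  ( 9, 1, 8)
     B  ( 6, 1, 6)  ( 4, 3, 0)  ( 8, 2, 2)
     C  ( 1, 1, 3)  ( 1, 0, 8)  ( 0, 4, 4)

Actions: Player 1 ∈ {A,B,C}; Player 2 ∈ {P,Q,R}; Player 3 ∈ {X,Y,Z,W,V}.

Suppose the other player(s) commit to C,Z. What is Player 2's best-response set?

P2 best: {P,Q}

u_2(P vs C,Z) = 3
u_2(Q vs C,Z) = 3
u_2(R vs C,Z) = 0
max payoff 3 at {P,Q}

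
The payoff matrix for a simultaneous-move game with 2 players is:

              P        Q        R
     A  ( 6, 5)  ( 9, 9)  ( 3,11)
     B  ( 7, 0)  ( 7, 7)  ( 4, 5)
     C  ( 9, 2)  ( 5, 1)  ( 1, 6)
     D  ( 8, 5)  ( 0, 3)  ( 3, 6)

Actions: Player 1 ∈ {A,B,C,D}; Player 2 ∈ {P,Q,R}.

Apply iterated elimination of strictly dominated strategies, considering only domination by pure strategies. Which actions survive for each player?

P2 drop P (R beats it: A:11>5 B:5>0 C:6>2 D:6>5)
P1 drop C (A beats it: Q:9>5 R:3>1)
P1 drop D (B beats it: Q:7>0 R:4>3)
P1→{A,B} P2→{Q,R}

Remaining: P1:{A,B} P2:{Q,R}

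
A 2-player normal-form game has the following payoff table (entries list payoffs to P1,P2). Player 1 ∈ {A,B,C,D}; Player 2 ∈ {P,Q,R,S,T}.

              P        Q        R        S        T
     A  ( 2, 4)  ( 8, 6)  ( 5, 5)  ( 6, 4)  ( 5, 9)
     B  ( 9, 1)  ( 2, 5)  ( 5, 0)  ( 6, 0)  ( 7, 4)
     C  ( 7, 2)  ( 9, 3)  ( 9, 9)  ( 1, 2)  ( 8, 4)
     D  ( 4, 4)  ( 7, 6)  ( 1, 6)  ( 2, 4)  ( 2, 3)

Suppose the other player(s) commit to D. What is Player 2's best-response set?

u_2(P vs D) = 4
u_2(Q vs D) = 6
u_2(R vs D) = 6
u_2(S vs D) = 4
u_2(T vs D) = 3
max payoff 6 at {Q,R}

BR_2 = {Q,R}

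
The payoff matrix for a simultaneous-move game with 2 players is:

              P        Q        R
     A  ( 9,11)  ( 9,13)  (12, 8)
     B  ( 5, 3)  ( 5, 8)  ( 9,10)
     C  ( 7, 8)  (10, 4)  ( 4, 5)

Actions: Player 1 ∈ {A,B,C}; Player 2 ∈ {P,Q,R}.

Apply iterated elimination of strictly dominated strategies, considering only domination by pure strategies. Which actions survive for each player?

Survivors P1:{A,C} P2:{P,Q}

P1 drop B (A beats it: P:9>5 Q:9>5 R:12>9)
P2 drop R (P beats it: A:11>8 C:8>5)
P1→{A,C} P2→{P,Q}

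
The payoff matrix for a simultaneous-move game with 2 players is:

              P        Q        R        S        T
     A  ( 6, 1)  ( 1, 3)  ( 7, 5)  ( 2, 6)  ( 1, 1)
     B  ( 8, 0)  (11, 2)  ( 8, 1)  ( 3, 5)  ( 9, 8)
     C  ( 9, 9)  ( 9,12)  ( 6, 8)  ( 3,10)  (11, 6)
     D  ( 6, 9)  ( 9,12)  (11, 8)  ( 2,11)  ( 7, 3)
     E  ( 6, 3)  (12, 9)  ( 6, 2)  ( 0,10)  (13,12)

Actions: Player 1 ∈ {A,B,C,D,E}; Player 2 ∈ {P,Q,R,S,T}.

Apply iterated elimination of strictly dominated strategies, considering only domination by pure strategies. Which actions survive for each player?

IESDS → P1:{B,C,E} P2:{Q,S,T}

P1 drop A (B beats it: P:8>6 Q:11>1 R:8>7 S:3>2 T:9>1)
P2 drop P (Q beats it: B:2>0 C:12>9 D:12>9 E:9>3)
P2 drop R (Q beats it: B:2>1 C:12>8 D:12>8 E:9>2)
P1 drop D (B beats it: Q:11>9 S:3>2 T:9>7)
P1→{B,C,E} P2→{Q,S,T}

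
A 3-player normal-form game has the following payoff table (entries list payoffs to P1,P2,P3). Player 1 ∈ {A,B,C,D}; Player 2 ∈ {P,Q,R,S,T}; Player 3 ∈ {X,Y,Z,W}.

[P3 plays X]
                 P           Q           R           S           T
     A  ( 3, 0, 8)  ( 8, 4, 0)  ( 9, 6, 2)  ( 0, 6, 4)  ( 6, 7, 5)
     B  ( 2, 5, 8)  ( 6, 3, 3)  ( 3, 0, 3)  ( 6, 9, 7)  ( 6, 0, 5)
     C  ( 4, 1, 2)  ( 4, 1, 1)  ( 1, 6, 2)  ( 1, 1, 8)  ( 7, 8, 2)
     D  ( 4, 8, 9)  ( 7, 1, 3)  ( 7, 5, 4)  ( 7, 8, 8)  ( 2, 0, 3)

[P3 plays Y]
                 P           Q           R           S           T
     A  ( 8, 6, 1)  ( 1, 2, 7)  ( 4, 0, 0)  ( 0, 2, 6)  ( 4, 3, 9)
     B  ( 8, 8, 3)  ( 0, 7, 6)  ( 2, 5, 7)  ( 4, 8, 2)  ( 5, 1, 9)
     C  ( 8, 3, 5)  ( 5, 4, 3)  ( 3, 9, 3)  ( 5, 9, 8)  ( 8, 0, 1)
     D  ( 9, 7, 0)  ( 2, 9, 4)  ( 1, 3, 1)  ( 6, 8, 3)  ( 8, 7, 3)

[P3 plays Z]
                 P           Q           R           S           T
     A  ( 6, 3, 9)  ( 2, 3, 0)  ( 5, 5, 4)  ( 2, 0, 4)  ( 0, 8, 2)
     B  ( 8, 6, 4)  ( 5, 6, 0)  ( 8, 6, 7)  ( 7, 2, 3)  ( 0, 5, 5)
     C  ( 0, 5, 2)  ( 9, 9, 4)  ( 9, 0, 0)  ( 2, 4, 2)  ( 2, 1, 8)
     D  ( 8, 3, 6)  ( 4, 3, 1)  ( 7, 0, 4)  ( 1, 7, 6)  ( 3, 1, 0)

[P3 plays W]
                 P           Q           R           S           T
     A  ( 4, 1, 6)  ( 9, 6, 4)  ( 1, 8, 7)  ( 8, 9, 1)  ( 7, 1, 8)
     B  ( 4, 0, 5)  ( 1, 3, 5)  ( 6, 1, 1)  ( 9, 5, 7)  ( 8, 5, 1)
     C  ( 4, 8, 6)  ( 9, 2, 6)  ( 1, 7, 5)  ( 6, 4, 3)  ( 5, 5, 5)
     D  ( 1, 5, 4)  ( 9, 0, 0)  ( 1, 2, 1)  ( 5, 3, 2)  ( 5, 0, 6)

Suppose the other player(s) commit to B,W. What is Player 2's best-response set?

argmax u_2 = {S,T}

u_2(P vs B,W) = 0
u_2(Q vs B,W) = 3
u_2(R vs B,W) = 1
u_2(S vs B,W) = 5
u_2(T vs B,W) = 5
max payoff 5 at {S,T}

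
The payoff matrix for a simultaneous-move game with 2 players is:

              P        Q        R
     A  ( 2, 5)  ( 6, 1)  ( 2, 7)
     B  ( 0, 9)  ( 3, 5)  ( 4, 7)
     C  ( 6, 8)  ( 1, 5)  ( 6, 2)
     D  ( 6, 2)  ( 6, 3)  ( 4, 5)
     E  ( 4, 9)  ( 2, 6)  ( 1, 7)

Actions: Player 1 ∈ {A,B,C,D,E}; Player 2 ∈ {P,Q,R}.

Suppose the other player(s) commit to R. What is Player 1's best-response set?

u_1(A vs R) = 2
u_1(B vs R) = 4
u_1(C vs R) = 6
u_1(D vs R) = 4
u_1(E vs R) = 1
max payoff 6 at {C}

argmax u_1 = {C}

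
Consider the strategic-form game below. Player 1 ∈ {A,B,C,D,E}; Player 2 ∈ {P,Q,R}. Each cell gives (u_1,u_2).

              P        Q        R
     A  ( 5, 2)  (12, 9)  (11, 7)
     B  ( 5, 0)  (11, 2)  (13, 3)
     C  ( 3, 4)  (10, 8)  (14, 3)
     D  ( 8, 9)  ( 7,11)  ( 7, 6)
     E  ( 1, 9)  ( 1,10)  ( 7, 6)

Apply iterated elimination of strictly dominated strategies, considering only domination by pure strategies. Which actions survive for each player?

Remaining: P1:{A,B,C} P2:{Q,R}

P1 drop E (A beats it: P:5>1 Q:12>1 R:11>7)
P2 drop P (Q beats it: A:9>2 B:2>0 C:8>4 D:11>9)
P1 drop D (A beats it: Q:12>7 R:11>7)
P1→{A,B,C} P2→{Q,R}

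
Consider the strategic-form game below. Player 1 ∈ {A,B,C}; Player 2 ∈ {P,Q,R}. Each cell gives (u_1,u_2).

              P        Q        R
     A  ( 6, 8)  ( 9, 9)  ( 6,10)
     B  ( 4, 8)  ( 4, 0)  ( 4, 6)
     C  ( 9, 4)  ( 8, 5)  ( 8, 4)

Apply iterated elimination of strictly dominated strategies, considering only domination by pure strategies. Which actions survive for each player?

P1 drop B (A beats it: P:6>4 Q:9>4 R:6>4)
P2 drop P (Q beats it: A:9>8 C:5>4)
P1→{A,C} P2→{Q,R}

Remaining: P1:{A,C} P2:{Q,R}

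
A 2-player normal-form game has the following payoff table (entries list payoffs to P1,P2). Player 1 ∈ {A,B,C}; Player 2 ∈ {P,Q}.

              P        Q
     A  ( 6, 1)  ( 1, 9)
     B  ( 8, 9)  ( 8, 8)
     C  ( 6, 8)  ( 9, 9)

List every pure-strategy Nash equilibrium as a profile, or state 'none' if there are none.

Nash profiles: (B,P), (C,Q)

(A,P): not NE [P1→B gives 8>6; P2→Q gives 9>1]
(A,Q): not NE [P1→C gives 9>1]
(B,P): NE
(B,Q): not NE [P1→C gives 9>8; P2→P gives 9>8]
(C,P): not NE [P1→B gives 8>6; P2→Q gives 9>8]
(C,Q): NE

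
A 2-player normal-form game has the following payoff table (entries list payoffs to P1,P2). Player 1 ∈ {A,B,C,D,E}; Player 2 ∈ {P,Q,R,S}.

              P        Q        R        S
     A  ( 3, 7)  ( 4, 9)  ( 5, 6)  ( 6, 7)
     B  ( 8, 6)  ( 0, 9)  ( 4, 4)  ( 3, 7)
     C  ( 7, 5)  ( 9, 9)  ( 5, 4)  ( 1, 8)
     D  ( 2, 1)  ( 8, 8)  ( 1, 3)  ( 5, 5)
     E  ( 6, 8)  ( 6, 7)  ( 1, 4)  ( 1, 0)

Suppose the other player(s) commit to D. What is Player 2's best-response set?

u_2(P vs D) = 1
u_2(Q vs D) = 8
u_2(R vs D) = 3
u_2(S vs D) = 5
max payoff 8 at {Q}

BR_2 = {Q}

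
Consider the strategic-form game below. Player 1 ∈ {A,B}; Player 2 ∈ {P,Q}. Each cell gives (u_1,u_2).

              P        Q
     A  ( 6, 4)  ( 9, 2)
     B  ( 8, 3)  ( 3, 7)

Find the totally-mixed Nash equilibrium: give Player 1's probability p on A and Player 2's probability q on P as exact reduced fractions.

P1 indiff ⇒ q·6+(1-q)·9 = q·8+(1-q)·3 ⇒ q(-2) = (1-q)(-6) ⇒ q = 3/4
P2 indiff ⇒ p·4+(1-p)·3 = p·2+(1-p)·7 ⇒ p(2) = (1-p)(4) ⇒ p = 2/3

p=2/3, q=3/4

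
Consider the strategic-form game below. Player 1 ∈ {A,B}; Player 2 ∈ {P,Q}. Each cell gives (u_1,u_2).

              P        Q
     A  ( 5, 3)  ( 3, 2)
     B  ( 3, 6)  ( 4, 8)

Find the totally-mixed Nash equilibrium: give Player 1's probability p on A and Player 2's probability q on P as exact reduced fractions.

P1 indiff ⇒ q·5+(1-q)·3 = q·3+(1-q)·4 ⇒ q(2) = (1-q)(1) ⇒ q = 1/3
P2 indiff ⇒ p·3+(1-p)·6 = p·2+(1-p)·8 ⇒ p(1) = (1-p)(2) ⇒ p = 2/3

P1 mixes 2/3 on A; P2 mixes 1/3 on P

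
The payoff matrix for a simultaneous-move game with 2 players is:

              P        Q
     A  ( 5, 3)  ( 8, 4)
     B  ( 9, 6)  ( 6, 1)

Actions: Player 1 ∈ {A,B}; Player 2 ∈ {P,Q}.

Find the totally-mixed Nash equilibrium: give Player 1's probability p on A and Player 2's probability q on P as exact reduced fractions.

P1 mixes 5/6 on A; P2 mixes 1/3 on P

P1 indiff ⇒ q·5+(1-q)·8 = q·9+(1-q)·6 ⇒ q(-4) = (1-q)(-2) ⇒ q = 1/3
P2 indiff ⇒ p·3+(1-p)·6 = p·4+(1-p)·1 ⇒ p(-1) = (1-p)(-5) ⇒ p = 5/6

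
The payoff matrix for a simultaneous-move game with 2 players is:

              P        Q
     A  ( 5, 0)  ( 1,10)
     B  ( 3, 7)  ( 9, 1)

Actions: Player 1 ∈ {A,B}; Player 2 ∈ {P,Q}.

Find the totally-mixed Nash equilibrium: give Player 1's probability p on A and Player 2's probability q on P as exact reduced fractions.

P1 indiff ⇒ q·5+(1-q)·1 = q·3+(1-q)·9 ⇒ q(2) = (1-q)(8) ⇒ q = 4/5
P2 indiff ⇒ p·0+(1-p)·7 = p·10+(1-p)·1 ⇒ p(-10) = (1-p)(-6) ⇒ p = 3/8

(p,q) = (3/8, 4/5)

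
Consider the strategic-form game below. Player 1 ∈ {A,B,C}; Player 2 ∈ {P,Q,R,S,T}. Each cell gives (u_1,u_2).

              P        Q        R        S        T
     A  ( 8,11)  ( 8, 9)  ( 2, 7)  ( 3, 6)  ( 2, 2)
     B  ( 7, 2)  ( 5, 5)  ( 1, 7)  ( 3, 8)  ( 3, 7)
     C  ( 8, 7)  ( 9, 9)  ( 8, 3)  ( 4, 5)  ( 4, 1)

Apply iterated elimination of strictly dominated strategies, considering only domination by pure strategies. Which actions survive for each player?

Remaining: P1:{A,C} P2:{P,Q}

P1 drop B (C beats it: P:8>7 Q:9>5 R:8>1 S:4>3 T:4>3)
P2 drop R (P beats it: A:11>7 C:7>3)
P2 drop S (P beats it: A:11>6 C:7>5)
P2 drop T (P beats it: A:11>2 C:7>1)
P1→{A,C} P2→{P,Q}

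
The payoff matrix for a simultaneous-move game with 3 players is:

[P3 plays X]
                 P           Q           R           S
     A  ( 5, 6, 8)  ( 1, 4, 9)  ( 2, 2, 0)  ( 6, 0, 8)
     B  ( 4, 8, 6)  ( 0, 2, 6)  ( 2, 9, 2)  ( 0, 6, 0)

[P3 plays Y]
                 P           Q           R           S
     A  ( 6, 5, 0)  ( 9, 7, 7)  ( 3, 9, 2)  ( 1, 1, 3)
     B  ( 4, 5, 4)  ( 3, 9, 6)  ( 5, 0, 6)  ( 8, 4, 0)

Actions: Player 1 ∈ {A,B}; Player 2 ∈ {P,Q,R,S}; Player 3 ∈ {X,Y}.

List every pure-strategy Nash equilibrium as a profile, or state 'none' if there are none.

PSNE = {(A,P,X)}

(A,P,X): NE
(A,P,Y): not NE [P2→R gives 9>5; P3→X gives 8>0]
(A,Q,X): not NE [P2→P gives 6>4]
(A,Q,Y): not NE [P2→R gives 9>7; P3→X gives 9>7]
(A,R,X): not NE [P2→P gives 6>2; P3→Y gives 2>0]
(A,R,Y): not NE [P1→B gives 5>3]
(A,S,X): not NE [P2→P gives 6>0]
(A,S,Y): not NE [P1→B gives 8>1; P2→R gives 9>1; P3→X gives 8>3]
(B,P,X): not NE [P1→A gives 5>4; P2→R gives 9>8]
(B,P,Y): not NE [P1→A gives 6>4; P2→Q gives 9>5; P3→X gives 6>4]
(B,Q,X): not NE [P1→A gives 1>0; P2→R gives 9>2]
(B,Q,Y): not NE [P1→A gives 9>3]
(B,R,X): not NE [P3→Y gives 6>2]
(B,R,Y): not NE [P2→Q gives 9>0]
(B,S,X): not NE [P1→A gives 6>0; P2→R gives 9>6]
(B,S,Y): not NE [P2→Q gives 9>4]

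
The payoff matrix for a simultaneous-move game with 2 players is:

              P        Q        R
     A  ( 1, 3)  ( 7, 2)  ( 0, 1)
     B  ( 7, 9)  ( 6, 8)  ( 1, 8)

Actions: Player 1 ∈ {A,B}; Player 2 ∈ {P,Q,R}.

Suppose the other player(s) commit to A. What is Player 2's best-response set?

argmax u_2 = {P}

u_2(P vs A) = 3
u_2(Q vs A) = 2
u_2(R vs A) = 1
max payoff 3 at {P}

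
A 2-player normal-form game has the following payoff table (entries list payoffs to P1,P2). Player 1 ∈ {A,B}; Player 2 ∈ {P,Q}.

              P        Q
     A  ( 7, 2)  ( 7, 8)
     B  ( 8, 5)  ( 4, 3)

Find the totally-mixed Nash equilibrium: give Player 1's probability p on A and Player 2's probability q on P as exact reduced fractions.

P1 indiff ⇒ q·7+(1-q)·7 = q·8+(1-q)·4 ⇒ q(-1) = (1-q)(-3) ⇒ q = 3/4
P2 indiff ⇒ p·2+(1-p)·5 = p·8+(1-p)·3 ⇒ p(-6) = (1-p)(-2) ⇒ p = 1/4

(p,q) = (1/4, 3/4)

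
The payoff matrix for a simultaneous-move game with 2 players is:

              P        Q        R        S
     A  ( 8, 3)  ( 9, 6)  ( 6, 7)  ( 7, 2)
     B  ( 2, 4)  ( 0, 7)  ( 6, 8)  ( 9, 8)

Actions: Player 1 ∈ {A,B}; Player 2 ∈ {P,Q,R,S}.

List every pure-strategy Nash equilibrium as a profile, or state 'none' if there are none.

PSNE = {(A,R), (B,R), (B,S)}

(A,P): not NE [P2→R gives 7>3]
(A,Q): not NE [P2→R gives 7>6]
(A,R): NE
(A,S): not NE [P1→B gives 9>7; P2→R gives 7>2]
(B,P): not NE [P1→A gives 8>2; P2→S gives 8>4]
(B,Q): not NE [P1→A gives 9>0; P2→S gives 8>7]
(B,R): NE
(B,S): NE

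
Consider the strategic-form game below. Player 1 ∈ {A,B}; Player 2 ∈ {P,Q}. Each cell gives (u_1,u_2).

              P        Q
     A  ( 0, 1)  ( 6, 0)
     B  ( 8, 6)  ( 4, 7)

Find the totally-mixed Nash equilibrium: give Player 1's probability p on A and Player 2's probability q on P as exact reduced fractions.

(p,q) = (1/2, 1/5)

P1 indiff ⇒ q·0+(1-q)·6 = q·8+(1-q)·4 ⇒ q(-8) = (1-q)(-2) ⇒ q = 1/5
P2 indiff ⇒ p·1+(1-p)·6 = p·0+(1-p)·7 ⇒ p(1) = (1-p)(1) ⇒ p = 1/2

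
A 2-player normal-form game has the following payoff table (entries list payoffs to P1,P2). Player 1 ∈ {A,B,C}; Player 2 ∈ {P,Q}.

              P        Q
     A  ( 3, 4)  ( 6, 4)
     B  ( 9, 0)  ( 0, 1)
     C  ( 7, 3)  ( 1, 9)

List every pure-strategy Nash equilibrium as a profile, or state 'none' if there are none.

(A,P): not NE [P1→B gives 9>3]
(A,Q): NE
(B,P): not NE [P2→Q gives 1>0]
(B,Q): not NE [P1→A gives 6>0]
(C,P): not NE [P1→B gives 9>7; P2→Q gives 9>3]
(C,Q): not NE [P1→A gives 6>1]

Nash profiles: (A,Q)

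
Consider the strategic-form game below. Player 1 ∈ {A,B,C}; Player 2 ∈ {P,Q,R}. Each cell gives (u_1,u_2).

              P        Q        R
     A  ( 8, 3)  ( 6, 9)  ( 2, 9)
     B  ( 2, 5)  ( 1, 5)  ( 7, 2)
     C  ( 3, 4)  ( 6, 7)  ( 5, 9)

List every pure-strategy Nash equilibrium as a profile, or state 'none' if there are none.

(A,P): not NE [P2→R gives 9>3]
(A,Q): NE
(A,R): not NE [P1→B gives 7>2]
(B,P): not NE [P1→A gives 8>2]
(B,Q): not NE [P1→C gives 6>1]
(B,R): not NE [P2→Q gives 5>2]
(C,P): not NE [P1→A gives 8>3; P2→R gives 9>4]
(C,Q): not NE [P2→R gives 9>7]
(C,R): not NE [P1→B gives 7>5]

NE set: (A,Q)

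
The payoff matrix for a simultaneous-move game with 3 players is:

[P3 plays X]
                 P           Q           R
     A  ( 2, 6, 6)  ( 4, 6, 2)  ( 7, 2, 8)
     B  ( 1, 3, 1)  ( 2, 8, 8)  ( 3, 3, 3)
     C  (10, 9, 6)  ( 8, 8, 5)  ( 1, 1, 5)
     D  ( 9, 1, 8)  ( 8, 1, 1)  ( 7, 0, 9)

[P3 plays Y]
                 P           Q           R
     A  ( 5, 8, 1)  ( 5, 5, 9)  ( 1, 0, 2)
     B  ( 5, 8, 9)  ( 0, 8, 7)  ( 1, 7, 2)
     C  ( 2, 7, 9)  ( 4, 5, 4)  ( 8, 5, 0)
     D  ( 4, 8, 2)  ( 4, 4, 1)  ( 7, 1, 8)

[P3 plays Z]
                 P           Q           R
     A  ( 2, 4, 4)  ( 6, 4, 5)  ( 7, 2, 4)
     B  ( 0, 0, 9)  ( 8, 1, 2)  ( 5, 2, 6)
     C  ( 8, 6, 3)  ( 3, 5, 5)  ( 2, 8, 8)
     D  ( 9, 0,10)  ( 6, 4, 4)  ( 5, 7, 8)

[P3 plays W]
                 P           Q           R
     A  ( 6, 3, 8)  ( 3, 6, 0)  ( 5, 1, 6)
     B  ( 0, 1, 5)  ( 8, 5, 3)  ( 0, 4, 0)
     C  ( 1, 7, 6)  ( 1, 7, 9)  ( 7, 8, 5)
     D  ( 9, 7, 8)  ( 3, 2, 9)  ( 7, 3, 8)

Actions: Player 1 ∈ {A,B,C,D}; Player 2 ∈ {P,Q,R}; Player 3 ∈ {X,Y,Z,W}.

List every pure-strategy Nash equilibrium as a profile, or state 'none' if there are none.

NE set: (B,P,Y)

(A,P,X): not NE [P1→C gives 10>2; P3→W gives 8>6]
(A,P,Y): not NE [P3→W gives 8>1]
(A,P,Z): not NE [P1→D gives 9>2; P3→W gives 8>4]
(A,P,W): not NE [P1→D gives 9>6; P2→Q gives 6>3]
(A,Q,X): not NE [P1→D gives 8>4; P3→Y gives 9>2]
(A,Q,Y): not NE [P2→P gives 8>5]
(A,Q,Z): not NE [P1→B gives 8>6; P3→Y gives 9>5]
(A,Q,W): not NE [P1→B gives 8>3; P3→Y gives 9>0]
(A,R,X): not NE [P2→Q gives 6>2]
(A,R,Y): not NE [P1→C gives 8>1; P2→P gives 8>0; P3→X gives 8>2]
(A,R,Z): not NE [P2→Q gives 4>2; P3→X gives 8>4]
(A,R,W): not NE [P1→D gives 7>5; P2→Q gives 6>1; P3→X gives 8>6]
(B,P,X): not NE [P1→C gives 10>1; P2→Q gives 8>3; P3→Z gives 9>1]
(B,P,Y): NE
(B,P,Z): not NE [P1→D gives 9>0; P2→R gives 2>0]
(B,P,W): not NE [P1→D gives 9>0; P2→Q gives 5>1; P3→Z gives 9>5]
(B,Q,X): not NE [P1→D gives 8>2]
(B,Q,Y): not NE [P1→A gives 5>0; P3→X gives 8>7]
(B,Q,Z): not NE [P2→R gives 2>1; P3→X gives 8>2]
(B,Q,W): not NE [P3→X gives 8>3]
(B,R,X): not NE [P1→D gives 7>3; P2→Q gives 8>3; P3→Z gives 6>3]
(B,R,Y): not NE [P1→C gives 8>1; P2→Q gives 8>7; P3→Z gives 6>2]
(B,R,Z): not NE [P1→A gives 7>5]
(B,R,W): not NE [P1→D gives 7>0; P2→Q gives 5>4; P3→Z gives 6>0]
(C,P,X): not NE [P3→Y gives 9>6]
(C,P,Y): not NE [P1→B gives 5>2]
(C,P,Z): not NE [P1→D gives 9>8; P2→R gives 8>6; P3→Y gives 9>3]
(C,P,W): not NE [P1→D gives 9>1; P2→R gives 8>7; P3→Y gives 9>6]
(C,Q,X): not NE [P2→P gives 9>8; P3→W gives 9>5]
(C,Q,Y): not NE [P1→A gives 5>4; P2→P gives 7>5; P3→W gives 9>4]
(C,Q,Z): not NE [P1→B gives 8>3; P2→R gives 8>5; P3→W gives 9>5]
(C,Q,W): not NE [P1→B gives 8>1; P2→R gives 8>7]
(C,R,X): not NE [P1→D gives 7>1; P2→P gives 9>1; P3→Z gives 8>5]
(C,R,Y): not NE [P2→P gives 7>5; P3→Z gives 8>0]
(C,R,Z): not NE [P1→A gives 7>2]
(C,R,W): not NE [P3→Z gives 8>5]
(D,P,X): not NE [P1→C gives 10>9; P3→Z gives 10>8]
(D,P,Y): not NE [P1→B gives 5>4; P3→Z gives 10>2]
(D,P,Z): not NE [P2→R gives 7>0]
(D,P,W): not NE [P3→Z gives 10>8]
(D,Q,X): not NE [P3→W gives 9>1]
(D,Q,Y): not NE [P1→A gives 5>4; P2→P gives 8>4; P3→W gives 9>1]
(D,Q,Z): not NE [P1→B gives 8>6; P2→R gives 7>4; P3→W gives 9>4]
(D,Q,W): not NE [P1→B gives 8>3; P2→P gives 7>2]
(D,R,X): not NE [P2→Q gives 1>0]
(D,R,Y): not NE [P1→C gives 8>7; P2→P gives 8>1; P3→X gives 9>8]
(D,R,Z): not NE [P1→A gives 7>5; P3→X gives 9>8]
(D,R,W): not NE [P2→P gives 7>3; P3→X gives 9>8]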